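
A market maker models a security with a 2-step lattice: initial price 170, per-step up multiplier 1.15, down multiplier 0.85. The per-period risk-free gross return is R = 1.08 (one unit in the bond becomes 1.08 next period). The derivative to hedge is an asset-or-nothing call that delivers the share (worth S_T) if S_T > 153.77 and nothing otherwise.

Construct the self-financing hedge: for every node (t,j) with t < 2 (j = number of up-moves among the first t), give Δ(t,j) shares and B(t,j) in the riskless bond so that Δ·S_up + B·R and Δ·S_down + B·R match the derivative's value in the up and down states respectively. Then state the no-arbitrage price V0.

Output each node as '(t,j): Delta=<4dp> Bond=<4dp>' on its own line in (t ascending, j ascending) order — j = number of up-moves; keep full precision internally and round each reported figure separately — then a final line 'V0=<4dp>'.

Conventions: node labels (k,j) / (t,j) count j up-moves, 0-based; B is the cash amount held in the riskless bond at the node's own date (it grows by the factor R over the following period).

Risk-neutral probability p* = (R−d)/(u−d) = (1.08−0.85)/(1.15−0.85) = 0.7667.
Terminal payoffs: V(2,0)=0.0000, V(2,1)=166.1750, V(2,2)=224.8250
(1,0): S=144.5000. Δ = (V_up−V_dn)/(S_up−S_dn) = (166.1750−0.0000)/(166.1750−122.8250) = 3.8333. V = [p*·166.1750 + (1−p*)·0.0000]/1.08 = 117.9637. B = V − Δ·S = -435.9529.
(1,1): S=195.5000. Δ = (V_up−V_dn)/(S_up−S_dn) = (224.8250−166.1750)/(224.8250−166.1750) = 1.0000. V = [p*·224.8250 + (1−p*)·166.1750]/1.08 = 195.5000. B = V − Δ·S = 0.0000.
(0,0): S=170.0000. Δ = (V_up−V_dn)/(S_up−S_dn) = (195.5000−117.9637)/(195.5000−144.5000) = 1.5203. V = [p*·195.5000 + (1−p*)·117.9637]/1.08 = 164.2669. B = V − Δ·S = -94.1874.
As a check, the time-0 holding Δ(0,0)·S0 + B(0,0) comes to 164.2669 — exactly V0.

(0,0): Delta=1.5203 Bond=-94.1874
(1,0): Delta=3.8333 Bond=-435.9529
(1,1): Delta=1.0000 Bond=0.0000
V0=164.2669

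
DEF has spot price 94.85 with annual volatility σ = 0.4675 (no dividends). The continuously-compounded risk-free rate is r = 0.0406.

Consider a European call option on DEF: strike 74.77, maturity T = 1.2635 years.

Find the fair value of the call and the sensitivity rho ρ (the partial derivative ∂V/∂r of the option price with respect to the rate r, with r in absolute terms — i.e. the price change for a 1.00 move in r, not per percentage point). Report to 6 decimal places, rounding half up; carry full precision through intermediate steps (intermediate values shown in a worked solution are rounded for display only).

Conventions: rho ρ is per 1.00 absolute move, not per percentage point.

price = 31.559037
ρ = 55.029224

σ√T = 0.4675·√1.2635 = 0.525496
d₁ = (ln(S/K) + (r+σ²/2)T) / (σ√T) = (ln(94.85/74.77) + (0.0406+0.4675²/2)·1.2635) / 0.525496 = (0.237880 + 0.189371) / 0.525496 = 0.813044
d₂ = d₁ − σ√T = 0.813044 − 0.525496 = 0.287548
e^{−rT} = 0.949995
N(d₁) = 0.791903,  N(d₂) = 0.613154
Call price V = S·N(d₁) − K·e^{−rT}·N(d₂) = 75.112043 − 43.553006 = 31.559037
ρ = K·T·e^{−rT}·N(d₂) = 55.029224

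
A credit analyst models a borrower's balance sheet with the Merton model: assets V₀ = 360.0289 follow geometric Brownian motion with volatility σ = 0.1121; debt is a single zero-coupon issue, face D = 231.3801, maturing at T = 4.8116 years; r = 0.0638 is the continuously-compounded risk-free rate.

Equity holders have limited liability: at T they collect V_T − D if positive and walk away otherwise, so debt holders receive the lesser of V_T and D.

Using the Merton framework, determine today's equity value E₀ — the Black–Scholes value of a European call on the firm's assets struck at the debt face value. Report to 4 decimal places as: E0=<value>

Work the structural quantities from V₀ = 360.0289 against face 231.3801:
d₁ = [ln(V₀/D) + (r + σ²/2)T] / (σ√T)
   = [ln(360.0289/231.3801) + (0.0638 + 0.5·0.1121²)·4.8116] / (0.1121·√4.8116)
   = [0.442122 + 0.337212] / 0.245895 = 3.169376
d₂ = d₁ − σ√T = 3.169376 − 0.245895 = 2.923480
N(d₁) = 0.999236,  N(d₂) = 0.998269,  e^(−rT) = 0.735665
E₀ = V₀·N(d₁) − D·e^(−rT)·N(d₂)
   = 360.0289·0.999236 − 231.3801·0.735665·0.998269 = 189.830196

E0=189.8302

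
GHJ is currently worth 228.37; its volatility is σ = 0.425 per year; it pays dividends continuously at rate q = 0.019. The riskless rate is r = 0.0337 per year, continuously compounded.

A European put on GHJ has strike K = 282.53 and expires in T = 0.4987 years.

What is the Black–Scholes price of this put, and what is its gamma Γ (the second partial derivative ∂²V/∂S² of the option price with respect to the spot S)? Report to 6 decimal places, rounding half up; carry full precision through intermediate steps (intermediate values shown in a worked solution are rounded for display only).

σ√T = 0.425·√0.4987 = 0.300129
d₁ = (ln(S/K) + (r−q+σ²/2)T) / (σ√T) = (ln(228.37/282.53) + (0.0337−0.019+0.425²/2)·0.4987) / 0.300129 = (-0.212818 + 0.052370) / 0.300129 = -0.534596
d₂ = d₁ − σ√T = -0.534596 − 0.300129 = -0.834725
e^{−rT} = 0.983334
e^{−qT} = 0.990569
N(−d₁) = 0.703535,  N(−d₂) = 0.798064
Put price V = K·e^{−rT}·N(−d₂) − S·e^{−qT}·N(−d₁) = 221.719204 − 159.151170 = 62.568033
φ(d₁) = (1/√(2π))·e^{−d₁²/2} = 0.345821
Γ = e^{−qT}·φ(d₁) / (S·σ·√T) = 0.004998

price = 62.568033
Γ = 0.004998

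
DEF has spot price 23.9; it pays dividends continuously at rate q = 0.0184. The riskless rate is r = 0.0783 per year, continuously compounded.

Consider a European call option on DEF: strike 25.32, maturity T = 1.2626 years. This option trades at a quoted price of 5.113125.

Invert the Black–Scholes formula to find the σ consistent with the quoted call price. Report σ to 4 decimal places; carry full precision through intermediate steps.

At σ = 0.4783 the Black–Scholes value reproduces the quote:
σ√T = 0.4783·√1.2626 = 0.537444
d₁ = (ln(S/K) + (r−q+σ²/2)T) / (σ√T) = (ln(23.9/25.32) + (0.0783−0.0184+0.4783²/2)·1.2626) / 0.537444 = (-0.057716 + 0.220053) / 0.537444 = 0.302053
d₂ = d₁ − σ√T = 0.302053 − 0.537444 = -0.235391
e^{−rT} = 0.905868
e^{−qT} = 0.977036
N(d₁) = 0.618694,  N(d₂) = 0.406953
V = S·e^{−qT}·N(d₁) − K·e^{−rT}·N(d₂) = 14.447227 − 9.334102 = 5.113125 (the quoted price), and the Black–Scholes price is strictly increasing in σ, so σ is unique

sigma = 0.4783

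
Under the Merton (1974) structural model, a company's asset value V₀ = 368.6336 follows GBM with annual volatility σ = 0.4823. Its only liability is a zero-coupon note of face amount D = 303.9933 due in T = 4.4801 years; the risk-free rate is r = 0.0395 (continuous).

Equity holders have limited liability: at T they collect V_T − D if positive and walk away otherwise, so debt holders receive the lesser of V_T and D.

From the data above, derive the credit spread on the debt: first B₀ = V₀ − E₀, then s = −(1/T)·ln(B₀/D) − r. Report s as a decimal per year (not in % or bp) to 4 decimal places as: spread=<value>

spread=0.0739

With assets at 368.6336 and a single debt payment of 303.9933 at 4.4801 years:
d₁ = [ln(V₀/D) + (r + σ²/2)T] / (σ√T)
   = [ln(368.6336/303.9933) + (0.0395 + 0.5·0.4823²)·4.4801] / (0.4823·√4.4801)
   = [0.192798 + 0.698029] / 1.020848 = 0.872634
d₂ = d₁ − σ√T = 0.872634 − 1.020848 = -0.148214
N(d₁) = 0.808569,  N(d₂) = 0.441087,  e^(−rT) = 0.837810
E₀ = V₀·N(d₁) − D·e^(−rT)·N(d₂)
   = 368.6336·0.808569 − 303.9933·0.837810·0.441087 = 185.725773
B₀ = V₀ − E₀ = 368.6336 − 185.725773 = 182.907827
spread = −(1/T)·ln(B₀/D) − r = −(1/4.4801)·ln(182.907827/303.9933) − 0.0395 = 0.07389553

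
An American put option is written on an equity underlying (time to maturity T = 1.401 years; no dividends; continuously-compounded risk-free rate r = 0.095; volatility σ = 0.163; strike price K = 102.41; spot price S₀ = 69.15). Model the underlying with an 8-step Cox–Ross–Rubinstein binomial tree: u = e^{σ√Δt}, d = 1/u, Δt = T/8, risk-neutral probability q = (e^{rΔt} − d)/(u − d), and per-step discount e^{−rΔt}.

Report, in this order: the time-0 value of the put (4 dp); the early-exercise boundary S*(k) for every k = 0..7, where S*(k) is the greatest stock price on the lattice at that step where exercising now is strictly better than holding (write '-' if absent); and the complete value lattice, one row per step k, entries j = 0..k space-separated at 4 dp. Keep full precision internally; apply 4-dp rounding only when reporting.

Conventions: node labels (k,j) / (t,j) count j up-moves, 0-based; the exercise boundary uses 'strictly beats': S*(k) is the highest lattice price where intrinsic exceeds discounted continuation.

Δt=0.17513, u=1.07059, d=0.93406, q=0.60583, disc=e^(-rΔt)=0.98350
k=8 terminal: V=max(K-S,0) → 62.3419 56.4852 49.7725 42.0785 33.2600 23.1525 11.5676 0.0000 0.0000
k=7: j=0 S=42.8966 intr=59.5134 cont=57.8237 V=59.5134[EX]; j=1 S=49.1667 intr=53.2433 cont=51.5536 V=53.2433[EX]; j=2 S=56.3533 intr=46.0567 cont=44.3670 V=46.0567[EX]; j=3 S=64.5904 intr=37.8196 cont=36.1299 V=37.8196[EX]; j=4 S=74.0315 intr=28.3785 cont=26.6888 V=28.3785[EX]; j=5 S=84.8525 intr=17.5575 cont=15.8678 V=17.5575[EX]; j=6 S=97.2552 intr=5.1548 cont=4.4844 V=5.1548[EX]; j=7 S=111.4708 intr=0.0000 cont=0.0000 V=0.0000[hold]  S*(7)=97.2552
k=6: j=0 S=45.9248 intr=56.4852 cont=54.7955 V=56.4852[EX]; j=1 S=52.6375 intr=49.7725 cont=48.0828 V=49.7725[EX]; j=2 S=60.3315 intr=42.0785 cont=40.3888 V=42.0785[EX]; j=3 S=69.1500 intr=33.2600 cont=31.5703 V=33.2600[EX]; j=4 S=79.2575 intr=23.1525 cont=21.4628 V=23.1525[EX]; j=5 S=90.8424 intr=11.5676 cont=9.8779 V=11.5676[EX]; j=6 S=104.1207 intr=0.0000 cont=1.9983 V=1.9983[hold]  S*(6)=90.8424
k=5: j=0 S=49.1667 intr=53.2433 cont=51.5536 V=53.2433[EX]; j=1 S=56.3533 intr=46.0567 cont=44.3670 V=46.0567[EX]; j=2 S=64.5904 intr=37.8196 cont=36.1299 V=37.8196[EX]; j=3 S=74.0315 intr=28.3785 cont=26.6888 V=28.3785[EX]; j=4 S=84.8525 intr=17.5575 cont=15.8678 V=17.5575[EX]; j=5 S=97.2552 intr=5.1548 cont=5.6751 V=5.6751[hold]  S*(5)=84.8525
k=4: j=0 S=52.6375 intr=49.7725 cont=48.0828 V=49.7725[EX]; j=1 S=60.3315 intr=42.0785 cont=40.3888 V=42.0785[EX]; j=2 S=69.1500 intr=33.2600 cont=31.5703 V=33.2600[EX]; j=3 S=79.2575 intr=23.1525 cont=21.4628 V=23.1525[EX]; j=4 S=90.8424 intr=11.5676 cont=10.1879 V=11.5676[EX]  S*(4)=90.8424
k=3: j=0 S=56.3533 intr=46.0567 cont=44.3670 V=46.0567[EX]; j=1 S=64.5904 intr=37.8196 cont=36.1299 V=37.8196[EX]; j=2 S=74.0315 intr=28.3785 cont=26.6888 V=28.3785[EX]; j=3 S=84.8525 intr=17.5575 cont=15.8678 V=17.5575[EX]  S*(3)=84.8525
k=2: j=0 S=60.3315 intr=42.0785 cont=40.3888 V=42.0785[EX]; j=1 S=69.1500 intr=33.2600 cont=31.5703 V=33.2600[EX]; j=2 S=79.2575 intr=23.1525 cont=21.4628 V=23.1525[EX]  S*(2)=79.2575
k=1: j=0 S=64.5904 intr=37.8196 cont=36.1299 V=37.8196[EX]; j=1 S=74.0315 intr=28.3785 cont=26.6888 V=28.3785[EX]  S*(1)=74.0315
k=0: j=0 S=69.1500 intr=33.2600 cont=31.5703 V=33.2600[EX]  S*(0)=69.1500

price = 33.2600
boundary = 69.1500 74.0315 79.2575 84.8525 90.8424 84.8525 90.8424 97.2552
tree:
33.2600
37.8196 28.3785
42.0785 33.2600 23.1525
46.0567 37.8196 28.3785 17.5575
49.7725 42.0785 33.2600 23.1525 11.5676
53.2433 46.0567 37.8196 28.3785 17.5575 5.6751
56.4852 49.7725 42.0785 33.2600 23.1525 11.5676 1.9983
59.5134 53.2433 46.0567 37.8196 28.3785 17.5575 5.1548 0.0000
62.3419 56.4852 49.7725 42.0785 33.2600 23.1525 11.5676 0.0000 0.0000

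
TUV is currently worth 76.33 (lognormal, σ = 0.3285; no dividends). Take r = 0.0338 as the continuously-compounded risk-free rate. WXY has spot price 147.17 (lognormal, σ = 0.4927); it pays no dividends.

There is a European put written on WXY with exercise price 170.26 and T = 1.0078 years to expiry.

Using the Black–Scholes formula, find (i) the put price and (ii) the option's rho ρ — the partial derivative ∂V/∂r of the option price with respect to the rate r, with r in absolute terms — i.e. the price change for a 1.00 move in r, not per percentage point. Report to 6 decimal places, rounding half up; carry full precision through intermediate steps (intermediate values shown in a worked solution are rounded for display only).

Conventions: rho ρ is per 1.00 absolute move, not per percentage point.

price = 39.895143
ρ = -113.091497

σ√T = 0.4927·√1.0078 = 0.494618
d₁ = (ln(S/K) + (r+σ²/2)T) / (σ√T) = (ln(147.17/170.26) + (0.0338+0.4927²/2)·1.0078) / 0.494618 = (-0.145738 + 0.156387) / 0.494618 = 0.021529
d₂ = d₁ − σ√T = 0.021529 − 0.494618 = -0.473089
e^{−rT} = 0.966510
N(−d₁) = 0.491412,  N(−d₂) = 0.681925
Put price V = K·e^{−rT}·N(−d₂) − S·N(−d₁) = 112.216211 − 72.321068 = 39.895143
ρ = −K·T·e^{−rT}·N(−d₂) = -113.091497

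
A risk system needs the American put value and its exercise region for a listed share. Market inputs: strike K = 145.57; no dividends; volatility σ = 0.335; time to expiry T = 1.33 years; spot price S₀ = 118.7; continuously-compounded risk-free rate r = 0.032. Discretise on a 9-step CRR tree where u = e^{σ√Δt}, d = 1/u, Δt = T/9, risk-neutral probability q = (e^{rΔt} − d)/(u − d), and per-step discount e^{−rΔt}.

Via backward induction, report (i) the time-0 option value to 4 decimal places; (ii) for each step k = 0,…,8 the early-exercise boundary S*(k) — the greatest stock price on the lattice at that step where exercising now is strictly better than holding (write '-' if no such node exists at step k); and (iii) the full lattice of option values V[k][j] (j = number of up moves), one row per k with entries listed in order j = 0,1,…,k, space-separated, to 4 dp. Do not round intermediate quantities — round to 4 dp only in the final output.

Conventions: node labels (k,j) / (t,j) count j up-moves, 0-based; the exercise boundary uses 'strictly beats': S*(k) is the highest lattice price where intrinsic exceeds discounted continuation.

Δt=0.14778  u=1.13744  d=0.87917  q=0.48620  discount=0.99528
step 9 (expiry): payoffs max(K−S,0) = 108.3228 97.3807 83.2241 64.9087 41.2129 10.5559 0.0000 0.0000 0.0000 0.0000
step 8: (k=8,j=0): S=42.3665, K−S=103.2035, hold=102.5168 ⇒ V=103.2035 exercise | (k=8,j=1): S=54.8125, K−S=90.7575, hold=90.0708 ⇒ V=90.7575 exercise | (k=8,j=2): S=70.9147, K−S=74.6553, hold=73.9685 ⇒ V=74.6553 exercise | (k=8,j=3): S=91.7474, K−S=53.8226, hold=53.1359 ⇒ V=53.8226 exercise | (k=8,j=4): S=118.7000, K−S=26.8700, hold=26.1832 ⇒ V=26.8700 exercise | (k=8,j=5): S=153.5705, K−S=0.0000, hold=5.3980 ⇒ V=5.3980 continue | (k=8,j=6): S=198.6850, K−S=0.0000, hold=0.0000 ⇒ V=0.0000 continue | (k=8,j=7): S=257.0527, K−S=0.0000, hold=0.0000 ⇒ V=0.0000 continue | (k=8,j=8): S=332.5671, K−S=0.0000, hold=0.0000 ⇒ V=0.0000 continue  boundary S*=118.7000
step 7: (k=7,j=0): S=48.1893, K−S=97.3807, hold=96.6939 ⇒ V=97.3807 exercise | (k=7,j=1): S=62.3459, K−S=83.2241, hold=82.5373 ⇒ V=83.2241 exercise | (k=7,j=2): S=80.6613, K−S=64.9087, hold=64.2220 ⇒ V=64.9087 exercise | (k=7,j=3): S=104.3571, K−S=41.2129, hold=40.5261 ⇒ V=41.2129 exercise | (k=7,j=4): S=135.0141, K−S=10.5559, hold=16.3527 ⇒ V=16.3527 continue | (k=7,j=5): S=174.6773, K−S=0.0000, hold=2.7604 ⇒ V=2.7604 continue | (k=7,j=6): S=225.9923, K−S=0.0000, hold=0.0000 ⇒ V=0.0000 continue | (k=7,j=7): S=292.3820, K−S=0.0000, hold=0.0000 ⇒ V=0.0000 continue  boundary S*=104.3571
step 6: (k=6,j=0): S=54.8125, K−S=90.7575, hold=90.0708 ⇒ V=90.7575 exercise | (k=6,j=1): S=70.9147, K−S=74.6553, hold=73.9685 ⇒ V=74.6553 exercise | (k=6,j=2): S=91.7474, K−S=53.8226, hold=53.1359 ⇒ V=53.8226 exercise | (k=6,j=3): S=118.7000, K−S=26.8700, hold=28.9884 ⇒ V=28.9884 continue | (k=6,j=4): S=153.5705, K−S=0.0000, hold=9.6981 ⇒ V=9.6981 continue | (k=6,j=5): S=198.6850, K−S=0.0000, hold=1.4116 ⇒ V=1.4116 continue | (k=6,j=6): S=257.0527, K−S=0.0000, hold=0.0000 ⇒ V=0.0000 continue  boundary S*=91.7474
step 5: (k=5,j=0): S=62.3459, K−S=83.2241, hold=82.5373 ⇒ V=83.2241 exercise | (k=5,j=1): S=80.6613, K−S=64.9087, hold=64.2220 ⇒ V=64.9087 exercise | (k=5,j=2): S=104.3571, K−S=41.2129, hold=41.5512 ⇒ V=41.5512 continue | (k=5,j=3): S=135.0141, K−S=10.5559, hold=19.5169 ⇒ V=19.5169 continue | (k=5,j=4): S=174.6773, K−S=0.0000, hold=5.6425 ⇒ V=5.6425 continue | (k=5,j=5): S=225.9923, K−S=0.0000, hold=0.7218 ⇒ V=0.7218 continue  boundary S*=80.6613
step 4: (k=4,j=0): S=70.9147, K−S=74.6553, hold=73.9685 ⇒ V=74.6553 exercise | (k=4,j=1): S=91.7474, K−S=53.8226, hold=53.2996 ⇒ V=53.8226 exercise | (k=4,j=2): S=118.7000, K−S=26.8700, hold=30.6926 ⇒ V=30.6926 continue | (k=4,j=3): S=153.5705, K−S=0.0000, hold=12.7109 ⇒ V=12.7109 continue | (k=4,j=4): S=198.6850, K−S=0.0000, hold=3.2347 ⇒ V=3.2347 continue  boundary S*=91.7474
step 3: (k=3,j=0): S=80.6613, K−S=64.9087, hold=64.2220 ⇒ V=64.9087 exercise | (k=3,j=1): S=104.3571, K−S=41.2129, hold=42.3759 ⇒ V=42.3759 continue | (k=3,j=2): S=135.0141, K−S=10.5559, hold=21.8463 ⇒ V=21.8463 continue | (k=3,j=3): S=174.6773, K−S=0.0000, hold=8.0653 ⇒ V=8.0653 continue  boundary S*=80.6613
step 2: (k=2,j=0): S=91.7474, K−S=53.8226, hold=53.6987 ⇒ V=53.8226 exercise | (k=2,j=1): S=118.7000, K−S=26.8700, hold=32.2415 ⇒ V=32.2415 continue | (k=2,j=2): S=153.5705, K−S=0.0000, hold=15.0745 ⇒ V=15.0745 continue  boundary S*=91.7474
step 1: (k=1,j=0): S=104.3571, K−S=41.2129, hold=43.1254 ⇒ V=43.1254 continue | (k=1,j=1): S=135.0141, K−S=10.5559, hold=23.7821 ⇒ V=23.7821 continue  boundary S*=-
step 0: (k=0,j=0): S=118.7000, K−S=26.8700, hold=33.5616 ⇒ V=33.5616 continue  boundary S*=-

price = 33.5616
boundary = - - 91.7474 80.6613 91.7474 80.6613 91.7474 104.3571 118.7000
tree:
33.5616
43.1254 23.7821
53.8226 32.2415 15.0745
64.9087 42.3759 21.8463 8.0653
74.6553 53.8226 30.6926 12.7109 3.2347
83.2241 64.9087 41.5512 19.5169 5.6425 0.7218
90.7575 74.6553 53.8226 28.9884 9.6981 1.4116 0.0000
97.3807 83.2241 64.9087 41.2129 16.3527 2.7604 0.0000 0.0000
103.2035 90.7575 74.6553 53.8226 26.8700 5.3980 0.0000 0.0000 0.0000
108.3228 97.3807 83.2241 64.9087 41.2129 10.5559 0.0000 0.0000 0.0000 0.0000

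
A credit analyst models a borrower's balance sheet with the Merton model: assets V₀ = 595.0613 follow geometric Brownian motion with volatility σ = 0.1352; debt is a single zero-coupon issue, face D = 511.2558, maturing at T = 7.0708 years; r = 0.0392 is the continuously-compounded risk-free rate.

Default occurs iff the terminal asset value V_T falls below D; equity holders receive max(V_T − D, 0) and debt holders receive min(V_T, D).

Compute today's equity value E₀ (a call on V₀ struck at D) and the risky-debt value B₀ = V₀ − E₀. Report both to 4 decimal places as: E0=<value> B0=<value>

E0=217.2843 B0=377.7770

Equity is a call on the firm's assets struck at D = 511.2558:
d₁ = [ln(V₀/D) + (r + σ²/2)T] / (σ√T)
   = [ln(595.0613/511.2558) + (0.0392 + 0.5·0.1352²)·7.0708] / (0.1352·√7.0708)
   = [0.151794 + 0.341799] / 0.359510 = 1.372962
d₂ = d₁ − σ√T = 1.372962 − 0.359510 = 1.013452
N(d₁) = 0.915118,  N(d₂) = 0.844578,  e^(−rT) = 0.757922
E₀ = V₀·N(d₁) − D·e^(−rT)·N(d₂)
   = 595.0613·0.915118 − 511.2558·0.757922·0.844578 = 217.284268
B₀ = V₀ − E₀ = 595.0613 − 217.284268 = 377.777032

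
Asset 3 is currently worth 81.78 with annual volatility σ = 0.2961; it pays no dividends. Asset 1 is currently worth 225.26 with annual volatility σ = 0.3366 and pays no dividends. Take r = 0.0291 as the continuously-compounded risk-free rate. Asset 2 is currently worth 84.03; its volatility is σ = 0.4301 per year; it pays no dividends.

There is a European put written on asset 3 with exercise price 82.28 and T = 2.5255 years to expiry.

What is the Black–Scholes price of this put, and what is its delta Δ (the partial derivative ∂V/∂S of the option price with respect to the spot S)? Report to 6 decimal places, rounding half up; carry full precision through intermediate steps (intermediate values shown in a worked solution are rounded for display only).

σ√T = 0.2961·√2.5255 = 0.470557
d₁ = (ln(S/K) + (r+σ²/2)T) / (σ√T) = (ln(81.78/82.28) + (0.0291+0.2961²/2)·2.5255) / 0.470557 = (-0.006095 + 0.184204) / 0.470557 = 0.378506
d₂ = d₁ − σ√T = 0.378506 − 0.470557 = -0.092051
e^{−rT} = 0.929144
N(−d₁) = 0.352527,  N(−d₂) = 0.536671
Put price V = K·e^{−rT}·N(−d₂) − S·N(−d₁) = 41.028475 − 28.829689 = 12.198786
Δ = −N(−d₁) = -0.352527

price = 12.198786
Δ = -0.352527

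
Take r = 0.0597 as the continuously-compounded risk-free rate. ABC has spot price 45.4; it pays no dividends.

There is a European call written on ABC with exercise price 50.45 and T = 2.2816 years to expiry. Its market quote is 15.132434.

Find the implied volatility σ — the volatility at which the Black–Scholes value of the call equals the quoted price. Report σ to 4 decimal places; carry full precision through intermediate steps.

sigma = 0.5513

At σ = 0.5513 the Black–Scholes value reproduces the quote:
σ√T = 0.5513·√2.2816 = 0.832737
d₁ = (ln(S/K) + (r+σ²/2)T) / (σ√T) = (ln(45.4/50.45) + (0.0597+0.5513²/2)·2.2816) / 0.832737 = (-0.105471 + 0.482937) / 0.832737 = 0.453284
d₂ = d₁ − σ√T = 0.453284 − 0.832737 = -0.379453
e^{−rT} = 0.872658
N(d₁) = 0.674828,  N(d₂) = 0.352176
V = S·N(d₁) − K·e^{−rT}·N(d₂) = 30.637183 − 15.504749 = 15.132434 (the observed quote) — the price is monotone increasing in volatility, hence this σ is the only solution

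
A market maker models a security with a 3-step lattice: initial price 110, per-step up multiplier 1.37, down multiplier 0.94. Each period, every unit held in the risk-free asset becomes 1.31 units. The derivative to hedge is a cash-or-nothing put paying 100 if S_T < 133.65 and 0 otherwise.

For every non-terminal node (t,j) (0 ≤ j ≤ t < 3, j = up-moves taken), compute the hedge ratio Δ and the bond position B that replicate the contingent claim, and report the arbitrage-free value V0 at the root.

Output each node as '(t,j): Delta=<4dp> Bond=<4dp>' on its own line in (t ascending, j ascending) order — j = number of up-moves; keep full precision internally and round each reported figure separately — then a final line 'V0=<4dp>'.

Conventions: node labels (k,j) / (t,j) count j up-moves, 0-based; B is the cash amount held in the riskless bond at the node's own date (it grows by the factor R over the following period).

Under the risk-neutral measure, an up-move has probability p* = (R−d)/(u−d) = 0.8605 and values discount at R = 1.31.
Expiry values: V(3,0)=100.0000, V(3,1)=100.0000, V(3,2)=0.0000, V(3,3)=0.0000
  t=2,j=0: stock 97.1960 → up 133.1585 (V=100.0000), down 91.3642 (V=100.0000). Price 76.3359; hedge Δ=0.0000, bond B=76.3359.
  t=2,j=1: stock 141.6580 → up 194.0715 (V=0.0000), down 133.1585 (V=100.0000). Price 10.6515; hedge Δ=-1.6417, bond B=243.2097.
  t=2,j=2: stock 206.4590 → up 282.8488 (V=0.0000), down 194.0715 (V=0.0000). Price 0.0000; hedge Δ=0.0000, bond B=0.0000.
  t=1,j=0: stock 103.4000 → up 141.6580 (V=10.6515), down 97.1960 (V=76.3359). Price 15.1273; hedge Δ=-1.4773, bond B=167.8816.
  t=1,j=1: stock 150.7000 → up 206.4590 (V=0.0000), down 141.6580 (V=10.6515). Price 1.1345; hedge Δ=-0.1644, bond B=25.9055.
  t=0,j=0: stock 110.0000 → up 150.7000 (V=1.1345), down 103.4000 (V=15.1273). Price 2.3565; hedge Δ=-0.2958, bond B=34.8978.
Check: Δ(0,0)·S0 + B(0,0) = 2.3565 = V0.

(0,0): Delta=-0.2958 Bond=34.8978
(1,0): Delta=-1.4773 Bond=167.8816
(1,1): Delta=-0.1644 Bond=25.9055
(2,0): Delta=0.0000 Bond=76.3359
(2,1): Delta=-1.6417 Bond=243.2097
(2,2): Delta=0.0000 Bond=0.0000
V0=2.3565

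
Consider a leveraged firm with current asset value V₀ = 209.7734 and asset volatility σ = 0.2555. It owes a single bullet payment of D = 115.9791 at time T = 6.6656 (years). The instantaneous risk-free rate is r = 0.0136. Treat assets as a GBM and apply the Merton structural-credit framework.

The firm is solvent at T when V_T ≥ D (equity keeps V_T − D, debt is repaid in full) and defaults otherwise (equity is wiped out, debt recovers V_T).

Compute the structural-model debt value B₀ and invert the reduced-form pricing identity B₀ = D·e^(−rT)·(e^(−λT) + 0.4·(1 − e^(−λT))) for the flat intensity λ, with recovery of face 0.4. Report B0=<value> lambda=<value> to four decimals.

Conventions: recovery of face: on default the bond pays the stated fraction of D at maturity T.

With assets at 209.7734 and a single debt payment of 115.9791 at 6.6656 years:
d₁ = [ln(V₀/D) + (r + σ²/2)T] / (σ√T)
   = [ln(209.7734/115.9791) + (0.0136 + 0.5·0.2555²)·6.6656] / (0.2555·√6.6656)
   = [0.592618 + 0.308218] / 0.659645 = 1.365637
d₂ = d₁ − σ√T = 1.365637 − 0.659645 = 0.705992
N(d₁) = 0.913974,  N(d₂) = 0.759903,  e^(−rT) = 0.913335
E₀ = V₀·N(d₁) − D·e^(−rT)·N(d₂)
   = 209.7734·0.913974 − 115.9791·0.913335·0.759903 = 111.232440
B₀ = V₀ − E₀ = 209.7734 − 111.232440 = 98.540960
e^(−λT) = (B₀·e^(rT)/D − 0.4)/(1 − 0.4) = (98.5410·1.094888/115.9791 − 0.4)/0.6 = 0.88377601
λ = −ln(0.88377601)/6.6656 = 0.018536

B0=98.5410 lambda=0.0185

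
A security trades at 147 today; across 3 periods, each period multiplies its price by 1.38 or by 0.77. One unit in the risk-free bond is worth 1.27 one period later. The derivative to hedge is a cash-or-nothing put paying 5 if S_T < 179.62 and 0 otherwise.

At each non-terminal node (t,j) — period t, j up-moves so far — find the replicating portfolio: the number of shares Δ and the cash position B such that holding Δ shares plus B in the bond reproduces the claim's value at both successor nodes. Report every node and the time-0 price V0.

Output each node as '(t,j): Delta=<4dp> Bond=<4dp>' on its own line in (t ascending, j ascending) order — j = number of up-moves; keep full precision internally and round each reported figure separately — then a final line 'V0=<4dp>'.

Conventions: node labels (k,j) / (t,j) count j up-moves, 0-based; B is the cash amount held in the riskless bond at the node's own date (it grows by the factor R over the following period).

No-arbitrage ⇒ martingale measure with p* = (R−d)/(u−d) = 0.8197.
Terminal payoffs: V(3,0)=5.0000, V(3,1)=5.0000, V(3,2)=0.0000, V(3,3)=0.0000
(2,0): S=87.1563. Δ = (V_up−V_dn)/(S_up−S_dn) = (5.0000−5.0000)/(120.2757−67.1104) = 0.0000. V = [p*·5.0000 + (1−p*)·5.0000]/1.27 = 3.9370. B = V − Δ·S = 3.9370.
(2,1): S=156.2022. Δ = (V_up−V_dn)/(S_up−S_dn) = (0.0000−5.0000)/(215.5590−120.2757) = -0.0525. V = [p*·0.0000 + (1−p*)·5.0000]/1.27 = 0.7100. B = V − Δ·S = 8.9067.
(2,2): S=279.9468. Δ = (V_up−V_dn)/(S_up−S_dn) = (0.0000−0.0000)/(386.3266−215.5590) = 0.0000. V = [p*·0.0000 + (1−p*)·0.0000]/1.27 = 0.0000. B = V − Δ·S = 0.0000.
(1,0): S=113.1900. Δ = (V_up−V_dn)/(S_up−S_dn) = (0.7100−3.9370)/(156.2022−87.1563) = -0.0467. V = [p*·0.7100 + (1−p*)·3.9370]/1.27 = 1.0172. B = V − Δ·S = 6.3075.
(1,1): S=202.8600. Δ = (V_up−V_dn)/(S_up−S_dn) = (0.0000−0.7100)/(279.9468−156.2022) = -0.0057. V = [p*·0.0000 + (1−p*)·0.7100]/1.27 = 0.1008. B = V − Δ·S = 1.2647.
(0,0): S=147.0000. Δ = (V_up−V_dn)/(S_up−S_dn) = (0.1008−1.0172)/(202.8600−113.1900) = -0.0102. V = [p*·0.1008 + (1−p*)·1.0172]/1.27 = 0.2095. B = V − Δ·S = 1.7118.
Check: Δ(0,0)·S0 + B(0,0) = 0.2095 = V0.

(0,0): Delta=-0.0102 Bond=1.7118
(1,0): Delta=-0.0467 Bond=6.3075
(1,1): Delta=-0.0057 Bond=1.2647
(2,0): Delta=0.0000 Bond=3.9370
(2,1): Delta=-0.0525 Bond=8.9067
(2,2): Delta=0.0000 Bond=0.0000
V0=0.2095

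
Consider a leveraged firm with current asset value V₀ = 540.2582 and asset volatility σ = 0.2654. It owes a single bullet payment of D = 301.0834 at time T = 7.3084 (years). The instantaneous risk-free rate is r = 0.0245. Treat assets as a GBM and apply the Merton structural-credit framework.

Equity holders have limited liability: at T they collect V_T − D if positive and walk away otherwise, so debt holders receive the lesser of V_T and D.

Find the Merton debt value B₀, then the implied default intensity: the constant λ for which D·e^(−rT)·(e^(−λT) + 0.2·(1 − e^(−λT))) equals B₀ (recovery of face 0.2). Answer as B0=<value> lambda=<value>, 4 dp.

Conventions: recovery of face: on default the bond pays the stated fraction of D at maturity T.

B0=233.0471 lambda=0.0133

With assets at 540.2582 and a single debt payment of 301.0834 at 7.3084 years:
d₁ = [ln(V₀/D) + (r + σ²/2)T] / (σ√T)
   = [ln(540.2582/301.0834) + (0.0245 + 0.5·0.2654²)·7.3084] / (0.2654·√7.3084)
   = [0.584660 + 0.436447] / 0.717484 = 1.423178
d₂ = d₁ − σ√T = 1.423178 − 0.717484 = 0.705694
N(d₁) = 0.922658,  N(d₂) = 0.759811,  e^(−rT) = 0.836059
E₀ = V₀·N(d₁) − D·e^(−rT)·N(d₂)
   = 540.2582·0.922658 − 301.0834·0.836059·0.759811 = 307.211106
B₀ = V₀ − E₀ = 540.2582 − 307.211106 = 233.047094
e^(−λT) = (B₀·e^(rT)/D − 0.2)/(1 − 0.2) = (233.0471·1.196087/301.0834 − 0.2)/0.8 = 0.90725709
λ = −ln(0.90725709)/7.3084 = 0.013317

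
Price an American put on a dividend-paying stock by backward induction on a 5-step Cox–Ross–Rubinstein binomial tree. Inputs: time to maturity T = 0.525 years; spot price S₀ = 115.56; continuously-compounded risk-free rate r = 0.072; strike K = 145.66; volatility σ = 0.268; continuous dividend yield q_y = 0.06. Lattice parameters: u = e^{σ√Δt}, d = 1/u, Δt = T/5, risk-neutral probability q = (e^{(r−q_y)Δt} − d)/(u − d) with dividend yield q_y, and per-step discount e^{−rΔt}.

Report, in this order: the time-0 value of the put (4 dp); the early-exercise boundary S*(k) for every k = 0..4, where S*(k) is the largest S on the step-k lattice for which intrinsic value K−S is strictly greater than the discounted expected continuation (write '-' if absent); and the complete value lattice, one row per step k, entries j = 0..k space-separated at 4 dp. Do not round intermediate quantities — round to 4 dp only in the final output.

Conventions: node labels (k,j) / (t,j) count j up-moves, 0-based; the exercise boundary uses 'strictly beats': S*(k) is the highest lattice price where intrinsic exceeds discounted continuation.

price = 30.6484
boundary = - 105.9480 115.5600 105.9480 115.5600
tree:
30.6484
39.7120 21.5244
48.5246 30.1000 12.7750
56.6041 39.7120 20.1946 5.1136
64.0116 48.5246 30.1000 10.0153 0.0000
70.8030 56.6041 39.7120 19.6159 0.0000 0.0000

params: Δt=0.10500 u=1.09072 d=0.91682 q=0.48555 e^(-rΔt)=0.99247
t_5 payoffs: 70.8030 56.6041 39.7120 19.6159 0.0000 0.0000
t_4: node(4,0) S=81.6484 payoff=64.0116 vs cont=63.4273 → 64.0116 [stop]  node(4,1) S=97.1354 payoff=48.5246 vs cont=48.0376 → 48.5246 [stop]  node(4,2) S=115.5600 payoff=30.1000 vs cont=29.7287 → 30.1000 [stop]  node(4,3) S=137.4794 payoff=8.1806 vs cont=10.0153 → 10.0153 [wait]  node(4,4) S=163.5563 payoff=0.0000 vs cont=0.0000 → 0.0000 [wait]  ⇒ S*(4)=115.5600
t_3: node(3,0) S=89.0559 payoff=56.6041 vs cont=56.0664 → 56.6041 [stop]  node(3,1) S=105.9480 payoff=39.7120 vs cont=39.2804 → 39.7120 [stop]  node(3,2) S=126.0441 payoff=19.6159 vs cont=20.1946 → 20.1946 [wait]  node(3,3) S=149.9521 payoff=0.0000 vs cont=5.1136 → 5.1136 [wait]  ⇒ S*(3)=105.9480
t_2: node(2,0) S=97.1354 payoff=48.5246 vs cont=48.0376 → 48.5246 [stop]  node(2,1) S=115.5600 payoff=30.1000 vs cont=30.0076 → 30.1000 [stop]  node(2,2) S=137.4794 payoff=8.1806 vs cont=12.7750 → 12.7750 [wait]  ⇒ S*(2)=115.5600
t_1: node(1,0) S=105.9480 payoff=39.7120 vs cont=39.2804 → 39.7120 [stop]  node(1,1) S=126.0441 payoff=19.6159 vs cont=21.5244 → 21.5244 [wait]  ⇒ S*(1)=105.9480
t_0: node(0,0) S=115.5600 payoff=30.1000 vs cont=30.6484 → 30.6484 [wait]  ⇒ S*(0)=-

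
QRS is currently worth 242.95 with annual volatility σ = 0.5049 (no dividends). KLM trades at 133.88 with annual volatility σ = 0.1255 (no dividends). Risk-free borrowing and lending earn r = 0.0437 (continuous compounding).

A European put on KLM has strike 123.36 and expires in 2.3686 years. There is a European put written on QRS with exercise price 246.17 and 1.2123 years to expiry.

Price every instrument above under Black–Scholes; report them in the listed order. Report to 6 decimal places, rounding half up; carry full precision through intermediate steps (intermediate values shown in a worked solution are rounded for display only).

price(KLM put K=123.36) = 2.113348
price(QRS put K=246.17) = 47.546523

[KLM put K=123.36]
σ√T = 0.1255·√2.3686 = 0.193148
d₁ = (ln(S/K) + (r+σ²/2)T) / (σ√T) = (ln(133.88/123.36) + (0.0437+0.1255²/2)·2.3686) / 0.193148 = (0.081837 + 0.122161) / 0.193148 = 1.056175
d₂ = d₁ − σ√T = 1.056175 − 0.193148 = 0.863027
e^{−rT} = 0.901669
N(−d₁) = 0.145444,  N(−d₂) = 0.194061
price = K·e^{−rT}·N(−d₂) − S·N(−d₁) = 21.585407 − 19.472059 = 2.113348
[QRS put K=246.17]
σ√T = 0.5049·√1.2123 = 0.555918
d₁ = (ln(S/K) + (r+σ²/2)T) / (σ√T) = (ln(242.95/246.17) + (0.0437+0.5049²/2)·1.2123) / 0.555918 = (-0.013167 + 0.207500) / 0.555918 = 0.349572
d₂ = d₁ − σ√T = 0.349572 − 0.555918 = -0.206346
e^{−rT} = 0.948401
N(−d₁) = 0.363330,  N(−d₂) = 0.581740
price = K·e^{−rT}·N(−d₂) − S·N(−d₁) = 135.817574 − 88.271051 = 47.546523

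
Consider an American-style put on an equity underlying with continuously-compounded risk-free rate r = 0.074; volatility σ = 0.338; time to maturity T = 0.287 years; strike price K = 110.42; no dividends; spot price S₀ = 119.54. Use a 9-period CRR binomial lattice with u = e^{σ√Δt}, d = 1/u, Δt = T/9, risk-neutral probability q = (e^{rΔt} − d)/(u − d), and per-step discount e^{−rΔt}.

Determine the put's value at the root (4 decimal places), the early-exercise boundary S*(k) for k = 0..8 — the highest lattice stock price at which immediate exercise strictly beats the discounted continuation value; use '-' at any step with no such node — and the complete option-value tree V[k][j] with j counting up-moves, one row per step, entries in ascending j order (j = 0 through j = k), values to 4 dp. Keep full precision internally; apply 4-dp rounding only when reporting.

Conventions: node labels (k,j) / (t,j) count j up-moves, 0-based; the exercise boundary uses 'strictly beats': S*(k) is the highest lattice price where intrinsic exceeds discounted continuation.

price = 3.7875
boundary = - - - - - 88.3989 93.8989 88.3989 93.8989
tree:
3.7875
5.7432 1.8843
8.4748 3.0869 0.7119
12.1139 4.9399 1.2813 0.1559
16.6849 7.6807 2.2708 0.3153 0.0000
22.0211 11.5215 3.9440 0.6378 0.0000 0.0000
27.1988 16.5211 6.6646 1.2902 0.0000 0.0000 0.0000
32.0733 22.0211 10.8243 2.6098 0.0000 0.0000 0.0000 0.0000
36.6623 27.1988 16.5211 5.2793 0.0000 0.0000 0.0000 0.0000 0.0000
40.9825 32.0733 22.0211 10.6790 0.0000 0.0000 0.0000 0.0000 0.0000 0.0000

Δt=0.03189  u=1.06222  d=0.94143  q=0.50447  discount=0.99764
step 9 (expiry): payoffs max(K−S,0) = 40.9825 32.0733 22.0211 10.6790 0.0000 0.0000 0.0000 0.0000 0.0000 0.0000
step 8: (k=8,j=0): S=73.7577, K−S=36.6623, hold=36.4020 ⇒ V=36.6623 exercise | (k=8,j=1): S=83.2212, K−S=27.1988, hold=26.9386 ⇒ V=27.1988 exercise | (k=8,j=2): S=93.8989, K−S=16.5211, hold=16.2609 ⇒ V=16.5211 exercise | (k=8,j=3): S=105.9465, K−S=4.4735, hold=5.2793 ⇒ V=5.2793 continue | (k=8,j=4): S=119.5400, K−S=0.0000, hold=0.0000 ⇒ V=0.0000 continue | (k=8,j=5): S=134.8776, K−S=0.0000, hold=0.0000 ⇒ V=0.0000 continue | (k=8,j=6): S=152.1830, K−S=0.0000, hold=0.0000 ⇒ V=0.0000 continue | (k=8,j=7): S=171.7089, K−S=0.0000, hold=0.0000 ⇒ V=0.0000 continue | (k=8,j=8): S=193.7399, K−S=0.0000, hold=0.0000 ⇒ V=0.0000 continue  boundary S*=93.8989
step 7: (k=7,j=0): S=78.3467, K−S=32.0733, hold=31.8131 ⇒ V=32.0733 exercise | (k=7,j=1): S=88.3989, K−S=22.0211, hold=21.7608 ⇒ V=22.0211 exercise | (k=7,j=2): S=99.7410, K−S=10.6790, hold=10.8243 ⇒ V=10.8243 continue | (k=7,j=3): S=112.5382, K−S=0.0000, hold=2.6098 ⇒ V=2.6098 continue | (k=7,j=4): S=126.9774, K−S=0.0000, hold=0.0000 ⇒ V=0.0000 continue | (k=7,j=5): S=143.2692, K−S=0.0000, hold=0.0000 ⇒ V=0.0000 continue | (k=7,j=6): S=161.6514, K−S=0.0000, hold=0.0000 ⇒ V=0.0000 continue | (k=7,j=7): S=182.3921, K−S=0.0000, hold=0.0000 ⇒ V=0.0000 continue  boundary S*=88.3989
step 6: (k=6,j=0): S=83.2212, K−S=27.1988, hold=26.9386 ⇒ V=27.1988 exercise | (k=6,j=1): S=93.8989, K−S=16.5211, hold=16.3340 ⇒ V=16.5211 exercise | (k=6,j=2): S=105.9465, K−S=4.4735, hold=6.6646 ⇒ V=6.6646 continue | (k=6,j=3): S=119.5400, K−S=0.0000, hold=1.2902 ⇒ V=1.2902 continue | (k=6,j=4): S=134.8776, K−S=0.0000, hold=0.0000 ⇒ V=0.0000 continue | (k=6,j=5): S=152.1830, K−S=0.0000, hold=0.0000 ⇒ V=0.0000 continue | (k=6,j=6): S=171.7089, K−S=0.0000, hold=0.0000 ⇒ V=0.0000 continue  boundary S*=93.8989
step 5: (k=5,j=0): S=88.3989, K−S=22.0211, hold=21.7608 ⇒ V=22.0211 exercise | (k=5,j=1): S=99.7410, K−S=10.6790, hold=11.5215 ⇒ V=11.5215 continue | (k=5,j=2): S=112.5382, K−S=0.0000, hold=3.9440 ⇒ V=3.9440 continue | (k=5,j=3): S=126.9774, K−S=0.0000, hold=0.6378 ⇒ V=0.6378 continue | (k=5,j=4): S=143.2692, K−S=0.0000, hold=0.0000 ⇒ V=0.0000 continue | (k=5,j=5): S=161.6514, K−S=0.0000, hold=0.0000 ⇒ V=0.0000 continue  boundary S*=88.3989
step 4: (k=4,j=0): S=93.8989, K−S=16.5211, hold=16.6849 ⇒ V=16.6849 continue | (k=4,j=1): S=105.9465, K−S=4.4735, hold=7.6807 ⇒ V=7.6807 continue | (k=4,j=2): S=119.5400, K−S=0.0000, hold=2.2708 ⇒ V=2.2708 continue | (k=4,j=3): S=134.8776, K−S=0.0000, hold=0.3153 ⇒ V=0.3153 continue | (k=4,j=4): S=152.1830, K−S=0.0000, hold=0.0000 ⇒ V=0.0000 continue  boundary S*=-
step 3: (k=3,j=0): S=99.7410, K−S=10.6790, hold=12.1139 ⇒ V=12.1139 continue | (k=3,j=1): S=112.5382, K−S=0.0000, hold=4.9399 ⇒ V=4.9399 continue | (k=3,j=2): S=126.9774, K−S=0.0000, hold=1.2813 ⇒ V=1.2813 continue | (k=3,j=3): S=143.2692, K−S=0.0000, hold=0.1559 ⇒ V=0.1559 continue  boundary S*=-
step 2: (k=2,j=0): S=105.9465, K−S=4.4735, hold=8.4748 ⇒ V=8.4748 continue | (k=2,j=1): S=119.5400, K−S=0.0000, hold=3.0869 ⇒ V=3.0869 continue | (k=2,j=2): S=134.8776, K−S=0.0000, hold=0.7119 ⇒ V=0.7119 continue  boundary S*=-
step 1: (k=1,j=0): S=112.5382, K−S=0.0000, hold=5.7432 ⇒ V=5.7432 continue | (k=1,j=1): S=126.9774, K−S=0.0000, hold=1.8843 ⇒ V=1.8843 continue  boundary S*=-
step 0: (k=0,j=0): S=119.5400, K−S=0.0000, hold=3.7875 ⇒ V=3.7875 continue  boundary S*=-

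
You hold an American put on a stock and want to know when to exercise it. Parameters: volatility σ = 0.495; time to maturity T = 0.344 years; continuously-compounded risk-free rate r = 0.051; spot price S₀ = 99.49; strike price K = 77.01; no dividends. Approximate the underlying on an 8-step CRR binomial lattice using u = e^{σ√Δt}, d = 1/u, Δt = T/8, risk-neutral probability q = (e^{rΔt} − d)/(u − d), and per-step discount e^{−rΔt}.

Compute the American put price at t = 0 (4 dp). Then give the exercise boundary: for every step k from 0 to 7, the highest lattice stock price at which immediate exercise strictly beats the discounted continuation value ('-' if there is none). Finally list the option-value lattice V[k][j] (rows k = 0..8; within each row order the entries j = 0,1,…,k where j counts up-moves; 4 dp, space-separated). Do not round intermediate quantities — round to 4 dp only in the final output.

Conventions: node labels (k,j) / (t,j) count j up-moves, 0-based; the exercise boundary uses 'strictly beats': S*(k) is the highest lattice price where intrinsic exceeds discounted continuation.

Δt=0.04300, u=1.10810, d=0.90245, q=0.48504, disc=e^(-rΔt)=0.99781
k=8 terminal: V=max(K-S,0) → 33.2424 23.2685 11.0218 0.0000 0.0000 0.0000 0.0000 0.0000 0.0000
k=7: j=0 S=48.4988 intr=28.5112 cont=28.3425 V=28.5112[EX]; j=1 S=59.5508 intr=17.4592 cont=17.2905 V=17.4592[EX]; j=2 S=73.1214 intr=3.8886 cont=5.6634 V=5.6634[hold]; j=3 S=89.7844 intr=0.0000 cont=0.0000 V=0.0000[hold]; j=4 S=110.2447 intr=0.0000 cont=0.0000 V=0.0000[hold]; j=5 S=135.3675 intr=0.0000 cont=0.0000 V=0.0000[hold]; j=6 S=166.2153 intr=0.0000 cont=0.0000 V=0.0000[hold]; j=7 S=204.0928 intr=0.0000 cont=0.0000 V=0.0000[hold]  S*(7)=59.5508
k=6: j=0 S=53.7415 intr=23.2685 cont=23.0998 V=23.2685[EX]; j=1 S=65.9882 intr=11.0218 cont=11.7121 V=11.7121[hold]; j=2 S=81.0257 intr=0.0000 cont=2.9101 V=2.9101[hold]; j=3 S=99.4900 intr=0.0000 cont=0.0000 V=0.0000[hold]; j=4 S=122.1620 intr=0.0000 cont=0.0000 V=0.0000[hold]; j=5 S=150.0005 intr=0.0000 cont=0.0000 V=0.0000[hold]; j=6 S=184.1829 intr=0.0000 cont=0.0000 V=0.0000[hold]  S*(6)=53.7415
k=5: j=0 S=59.5508 intr=17.4592 cont=17.6245 V=17.6245[hold]; j=1 S=73.1214 intr=3.8886 cont=7.4265 V=7.4265[hold]; j=2 S=89.7844 intr=0.0000 cont=1.4953 V=1.4953[hold]; j=3 S=110.2447 intr=0.0000 cont=0.0000 V=0.0000[hold]; j=4 S=135.3675 intr=0.0000 cont=0.0000 V=0.0000[hold]; j=5 S=166.2153 intr=0.0000 cont=0.0000 V=0.0000[hold]  S*(5)=-
k=4: j=0 S=65.9882 intr=11.0218 cont=12.6503 V=12.6503[hold]; j=1 S=81.0257 intr=0.0000 cont=4.5397 V=4.5397[hold]; j=2 S=99.4900 intr=0.0000 cont=0.7683 V=0.7683[hold]; j=3 S=122.1620 intr=0.0000 cont=0.0000 V=0.0000[hold]; j=4 S=150.0005 intr=0.0000 cont=0.0000 V=0.0000[hold]  S*(4)=-
k=3: j=0 S=73.1214 intr=3.8886 cont=8.6973 V=8.6973[hold]; j=1 S=89.7844 intr=0.0000 cont=2.7045 V=2.7045[hold]; j=2 S=110.2447 intr=0.0000 cont=0.3948 V=0.3948[hold]; j=3 S=135.3675 intr=0.0000 cont=0.0000 V=0.0000[hold]  S*(3)=-
k=2: j=0 S=81.0257 intr=0.0000 cont=5.7779 V=5.7779[hold]; j=1 S=99.4900 intr=0.0000 cont=1.5807 V=1.5807[hold]; j=2 S=122.1620 intr=0.0000 cont=0.2029 V=0.2029[hold]  S*(2)=-
k=1: j=0 S=89.7844 intr=0.0000 cont=3.7339 V=3.7339[hold]; j=1 S=110.2447 intr=0.0000 cont=0.9104 V=0.9104[hold]  S*(1)=-
k=0: j=0 S=99.4900 intr=0.0000 cont=2.3592 V=2.3592[hold]  S*(0)=-

price = 2.3592
boundary = - - - - - - 53.7415 59.5508
tree:
2.3592
3.7339 0.9104
5.7779 1.5807 0.2029
8.6973 2.7045 0.3948 0.0000
12.6503 4.5397 0.7683 0.0000 0.0000
17.6245 7.4265 1.4953 0.0000 0.0000 0.0000
23.2685 11.7121 2.9101 0.0000 0.0000 0.0000 0.0000
28.5112 17.4592 5.6634 0.0000 0.0000 0.0000 0.0000 0.0000
33.2424 23.2685 11.0218 0.0000 0.0000 0.0000 0.0000 0.0000 0.0000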